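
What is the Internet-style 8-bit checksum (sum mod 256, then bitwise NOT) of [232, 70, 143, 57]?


Sum = 502 mod 256 = 246
Complement = 9

9


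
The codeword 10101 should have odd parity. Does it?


Number of 1s: 3

Yes, parity is correct (3 ones)


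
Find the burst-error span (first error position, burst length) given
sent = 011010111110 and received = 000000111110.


XOR: 011010000000

Burst at position 1, length 4


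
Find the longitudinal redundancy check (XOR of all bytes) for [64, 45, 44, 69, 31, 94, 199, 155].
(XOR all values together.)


XOR chain: 64 ^ 45 ^ 44 ^ 69 ^ 31 ^ 94 ^ 199 ^ 155 = 25

25


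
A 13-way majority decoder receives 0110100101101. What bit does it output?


Ones: 7 out of 13
Threshold: 7

1 (7/13 voted 1)


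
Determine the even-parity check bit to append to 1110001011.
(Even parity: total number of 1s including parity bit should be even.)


Number of 1s in data: 6
Parity bit: 0

0


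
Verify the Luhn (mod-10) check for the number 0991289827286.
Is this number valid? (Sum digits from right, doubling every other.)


Luhn sum = 67
67 mod 10 = 7

Invalid (Luhn sum mod 10 = 7)


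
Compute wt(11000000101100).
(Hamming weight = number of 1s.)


Counting 1s in 11000000101100

5


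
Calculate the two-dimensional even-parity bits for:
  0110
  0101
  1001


Row parities: 000
Column parities: 1010

Row P: 000, Col P: 1010, Corner: 0


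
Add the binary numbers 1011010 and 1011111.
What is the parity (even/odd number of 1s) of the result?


1011010 = 90
1011111 = 95
Sum = 185 = 10111001
1s count = 5

odd parity (5 ones in 10111001)


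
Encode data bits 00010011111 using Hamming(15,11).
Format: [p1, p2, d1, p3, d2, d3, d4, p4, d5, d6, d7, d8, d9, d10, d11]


Parity bits: p1=0, p2=0, p3=1, p4=1

000100110011111


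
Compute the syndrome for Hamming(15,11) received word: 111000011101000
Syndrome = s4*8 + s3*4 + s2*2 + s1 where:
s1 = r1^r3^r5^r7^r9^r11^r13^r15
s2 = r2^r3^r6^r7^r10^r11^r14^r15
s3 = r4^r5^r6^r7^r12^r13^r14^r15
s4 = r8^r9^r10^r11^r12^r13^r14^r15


s1=1, s2=1, s3=1, s4=0

Syndrome = 7 (error at position 7)


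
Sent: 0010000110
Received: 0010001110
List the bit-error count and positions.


XOR: 0000001000

1 error(s) at position(s): 6


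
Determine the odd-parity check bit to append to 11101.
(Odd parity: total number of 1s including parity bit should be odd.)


Number of 1s in data: 4
Parity bit: 1

1


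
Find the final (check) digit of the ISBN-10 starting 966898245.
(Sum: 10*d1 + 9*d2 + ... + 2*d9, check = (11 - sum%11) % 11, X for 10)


Weighted sum: 372
372 mod 11 = 9

Check digit: 2


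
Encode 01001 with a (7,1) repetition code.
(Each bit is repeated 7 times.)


Each bit -> 7 copies

00000001111111000000000000001111111


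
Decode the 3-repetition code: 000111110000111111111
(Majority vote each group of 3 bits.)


Groups: 000, 111, 110, 000, 111, 111, 111
Majority votes: 0110111

0110111


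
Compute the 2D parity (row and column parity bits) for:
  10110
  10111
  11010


Row parities: 101
Column parities: 11011

Row P: 101, Col P: 11011, Corner: 0


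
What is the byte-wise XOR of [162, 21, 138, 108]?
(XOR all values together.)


XOR chain: 162 ^ 21 ^ 138 ^ 108 = 81

81


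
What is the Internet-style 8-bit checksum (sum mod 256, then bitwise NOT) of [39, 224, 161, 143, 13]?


Sum = 580 mod 256 = 68
Complement = 187

187


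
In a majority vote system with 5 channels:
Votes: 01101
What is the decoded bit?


Ones: 3 out of 5
Threshold: 3

1 (3/5 voted 1)


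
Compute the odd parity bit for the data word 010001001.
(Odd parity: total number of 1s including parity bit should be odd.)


Number of 1s in data: 3
Parity bit: 0

0


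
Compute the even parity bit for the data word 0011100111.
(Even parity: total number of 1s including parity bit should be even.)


Number of 1s in data: 6
Parity bit: 0

0


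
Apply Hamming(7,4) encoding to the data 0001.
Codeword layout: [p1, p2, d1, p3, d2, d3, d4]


Parity bits: p1=1, p2=1, p3=1

1101001


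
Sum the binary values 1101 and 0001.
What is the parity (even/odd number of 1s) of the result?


1101 = 13
0001 = 1
Sum = 14 = 1110
1s count = 3

odd parity (3 ones in 1110)


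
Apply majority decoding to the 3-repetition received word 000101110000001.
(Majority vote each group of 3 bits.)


Groups: 000, 101, 110, 000, 001
Majority votes: 01100

01100


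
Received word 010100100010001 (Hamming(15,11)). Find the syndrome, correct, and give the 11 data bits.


Syndrome = 5: error at position 5

Data: 01010010001 (corrected bit 5)


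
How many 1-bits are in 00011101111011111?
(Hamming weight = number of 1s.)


Counting 1s in 00011101111011111

12


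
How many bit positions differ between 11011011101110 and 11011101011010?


XOR: 00000110110100
Count of 1s: 5

5


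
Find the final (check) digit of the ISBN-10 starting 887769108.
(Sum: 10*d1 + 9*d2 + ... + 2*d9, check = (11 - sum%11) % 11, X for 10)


Weighted sum: 358
358 mod 11 = 6

Check digit: 5


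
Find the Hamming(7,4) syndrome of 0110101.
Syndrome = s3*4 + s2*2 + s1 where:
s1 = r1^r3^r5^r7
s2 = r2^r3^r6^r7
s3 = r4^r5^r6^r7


s1=1, s2=1, s3=0

Syndrome = 3 (error at position 3)


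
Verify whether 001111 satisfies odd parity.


Number of 1s: 4

No, parity error (4 ones)


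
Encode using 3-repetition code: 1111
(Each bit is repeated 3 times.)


Each bit -> 3 copies

111111111111


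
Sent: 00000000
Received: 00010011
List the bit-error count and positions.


XOR: 00010011

3 error(s) at position(s): 3, 6, 7


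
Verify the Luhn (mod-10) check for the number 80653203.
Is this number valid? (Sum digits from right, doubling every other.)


Luhn sum = 26
26 mod 10 = 6

Invalid (Luhn sum mod 10 = 6)


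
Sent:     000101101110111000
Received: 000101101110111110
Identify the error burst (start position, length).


XOR: 000000000000000110

Burst at position 15, length 2


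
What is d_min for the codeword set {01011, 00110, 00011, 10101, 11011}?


Comparing all pairs, minimum distance: 1
Can detect 0 errors, correct 0 errors

1


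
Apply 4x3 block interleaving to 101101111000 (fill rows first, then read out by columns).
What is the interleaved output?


Matrix:
  101
  101
  111
  000
Read columns: 111000101110

111000101110


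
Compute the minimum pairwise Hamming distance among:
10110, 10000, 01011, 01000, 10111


Comparing all pairs, minimum distance: 1
Can detect 0 errors, correct 0 errors

1


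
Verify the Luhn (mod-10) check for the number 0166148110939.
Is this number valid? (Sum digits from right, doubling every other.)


Luhn sum = 55
55 mod 10 = 5

Invalid (Luhn sum mod 10 = 5)


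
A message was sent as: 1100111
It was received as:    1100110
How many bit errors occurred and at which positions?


XOR: 0000001

1 error(s) at position(s): 6


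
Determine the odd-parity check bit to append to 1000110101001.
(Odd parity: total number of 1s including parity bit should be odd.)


Number of 1s in data: 6
Parity bit: 1

1


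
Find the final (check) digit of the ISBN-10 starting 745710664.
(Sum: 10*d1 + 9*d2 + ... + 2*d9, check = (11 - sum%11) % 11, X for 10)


Weighted sum: 251
251 mod 11 = 9

Check digit: 2


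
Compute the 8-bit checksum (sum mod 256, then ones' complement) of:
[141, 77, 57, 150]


Sum = 425 mod 256 = 169
Complement = 86

86


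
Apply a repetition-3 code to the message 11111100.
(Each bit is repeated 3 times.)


Each bit -> 3 copies

111111111111111111000000


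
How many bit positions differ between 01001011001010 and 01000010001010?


XOR: 00001001000000
Count of 1s: 2

2


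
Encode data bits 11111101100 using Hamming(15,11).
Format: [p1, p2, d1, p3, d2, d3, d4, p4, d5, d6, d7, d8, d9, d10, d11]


Parity bits: p1=1, p2=0, p3=1, p4=0

101111101101100


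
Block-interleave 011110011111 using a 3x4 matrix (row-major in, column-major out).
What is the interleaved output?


Matrix:
  0111
  1001
  1111
Read columns: 011101101111

011101101111


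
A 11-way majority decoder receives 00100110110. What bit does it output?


Ones: 5 out of 11
Threshold: 6

0 (5/11 voted 1)


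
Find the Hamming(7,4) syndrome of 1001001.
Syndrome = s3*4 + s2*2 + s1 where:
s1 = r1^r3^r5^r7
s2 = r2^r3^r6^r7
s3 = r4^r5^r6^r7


s1=0, s2=1, s3=0

Syndrome = 2 (error at position 2)


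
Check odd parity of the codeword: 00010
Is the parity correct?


Number of 1s: 1

Yes, parity is correct (1 ones)


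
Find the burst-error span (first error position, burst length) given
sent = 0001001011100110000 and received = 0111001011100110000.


XOR: 0110000000000000000

Burst at position 1, length 2


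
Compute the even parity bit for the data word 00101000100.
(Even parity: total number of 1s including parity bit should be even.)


Number of 1s in data: 3
Parity bit: 1

1


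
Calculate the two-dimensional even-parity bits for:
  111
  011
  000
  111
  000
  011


Row parities: 100100
Column parities: 000

Row P: 100100, Col P: 000, Corner: 0


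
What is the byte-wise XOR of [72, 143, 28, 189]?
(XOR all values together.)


XOR chain: 72 ^ 143 ^ 28 ^ 189 = 102

102


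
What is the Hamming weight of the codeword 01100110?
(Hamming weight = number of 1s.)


Counting 1s in 01100110

4


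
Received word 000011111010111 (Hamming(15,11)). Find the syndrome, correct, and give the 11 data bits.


Syndrome = 2: error at position 2

Data: 01111010111 (corrected bit 2)


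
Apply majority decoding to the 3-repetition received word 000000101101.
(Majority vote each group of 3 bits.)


Groups: 000, 000, 101, 101
Majority votes: 0011

0011


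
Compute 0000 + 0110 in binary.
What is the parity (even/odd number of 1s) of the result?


0000 = 0
0110 = 6
Sum = 6 = 110
1s count = 2

even parity (2 ones in 110)


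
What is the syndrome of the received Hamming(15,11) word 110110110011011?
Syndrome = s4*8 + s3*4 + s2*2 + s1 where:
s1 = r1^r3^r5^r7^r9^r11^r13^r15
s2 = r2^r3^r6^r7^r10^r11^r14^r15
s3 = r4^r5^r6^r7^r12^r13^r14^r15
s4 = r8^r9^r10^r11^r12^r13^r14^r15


s1=1, s2=1, s3=0, s4=1

Syndrome = 11 (error at position 11)


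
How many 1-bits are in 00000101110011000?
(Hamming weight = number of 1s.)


Counting 1s in 00000101110011000

6


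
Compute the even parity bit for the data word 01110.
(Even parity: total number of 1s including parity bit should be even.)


Number of 1s in data: 3
Parity bit: 1

1


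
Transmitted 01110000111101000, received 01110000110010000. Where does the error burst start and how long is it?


XOR: 00000000001111000

Burst at position 10, length 4


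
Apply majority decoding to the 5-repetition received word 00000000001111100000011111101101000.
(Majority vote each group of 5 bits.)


Groups: 00000, 00000, 11111, 00000, 01111, 11011, 01000
Majority votes: 0010110

0010110


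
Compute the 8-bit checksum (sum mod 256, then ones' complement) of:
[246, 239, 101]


Sum = 586 mod 256 = 74
Complement = 181

181


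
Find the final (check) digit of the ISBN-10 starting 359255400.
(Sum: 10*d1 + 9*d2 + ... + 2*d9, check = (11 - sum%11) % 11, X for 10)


Weighted sum: 232
232 mod 11 = 1

Check digit: X


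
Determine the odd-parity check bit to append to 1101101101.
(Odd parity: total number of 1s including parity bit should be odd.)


Number of 1s in data: 7
Parity bit: 0

0


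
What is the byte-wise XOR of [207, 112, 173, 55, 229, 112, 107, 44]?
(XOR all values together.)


XOR chain: 207 ^ 112 ^ 173 ^ 55 ^ 229 ^ 112 ^ 107 ^ 44 = 247

247


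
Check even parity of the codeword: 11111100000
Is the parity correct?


Number of 1s: 6

Yes, parity is correct (6 ones)


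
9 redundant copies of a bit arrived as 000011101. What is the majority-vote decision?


Ones: 4 out of 9
Threshold: 5

0 (4/9 voted 1)


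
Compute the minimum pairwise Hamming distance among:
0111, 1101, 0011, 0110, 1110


Comparing all pairs, minimum distance: 1
Can detect 0 errors, correct 0 errors

1


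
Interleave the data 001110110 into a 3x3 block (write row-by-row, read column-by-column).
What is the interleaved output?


Matrix:
  001
  110
  110
Read columns: 011011100

011011100


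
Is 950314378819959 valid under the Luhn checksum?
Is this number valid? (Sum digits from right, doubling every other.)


Luhn sum = 77
77 mod 10 = 7

Invalid (Luhn sum mod 10 = 7)


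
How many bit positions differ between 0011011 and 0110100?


XOR: 0101111
Count of 1s: 5

5


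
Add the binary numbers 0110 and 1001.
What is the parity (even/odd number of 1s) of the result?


0110 = 6
1001 = 9
Sum = 15 = 1111
1s count = 4

even parity (4 ones in 1111)


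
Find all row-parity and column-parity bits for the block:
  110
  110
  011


Row parities: 000
Column parities: 011

Row P: 000, Col P: 011, Corner: 0


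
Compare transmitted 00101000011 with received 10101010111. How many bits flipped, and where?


XOR: 10000010100

3 error(s) at position(s): 0, 6, 8


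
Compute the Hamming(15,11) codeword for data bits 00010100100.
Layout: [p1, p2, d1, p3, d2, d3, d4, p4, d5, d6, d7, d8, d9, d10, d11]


Parity bits: p1=0, p2=0, p3=0, p4=0

000000100100100


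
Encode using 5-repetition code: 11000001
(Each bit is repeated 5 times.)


Each bit -> 5 copies

1111111111000000000000000000000000011111


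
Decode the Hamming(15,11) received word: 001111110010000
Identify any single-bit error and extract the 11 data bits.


Syndrome = 0: no error detected

Data: 11110010000 (no errors)


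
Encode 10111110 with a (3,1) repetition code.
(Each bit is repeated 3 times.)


Each bit -> 3 copies

111000111111111111111000


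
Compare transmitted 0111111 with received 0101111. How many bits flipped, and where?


XOR: 0010000

1 error(s) at position(s): 2


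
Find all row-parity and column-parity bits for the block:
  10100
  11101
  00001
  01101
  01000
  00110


Row parities: 001110
Column parities: 01011

Row P: 001110, Col P: 01011, Corner: 1


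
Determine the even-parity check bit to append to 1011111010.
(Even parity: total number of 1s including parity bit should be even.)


Number of 1s in data: 7
Parity bit: 1

1


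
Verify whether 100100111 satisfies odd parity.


Number of 1s: 5

Yes, parity is correct (5 ones)


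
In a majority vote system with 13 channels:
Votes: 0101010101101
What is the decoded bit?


Ones: 7 out of 13
Threshold: 7

1 (7/13 voted 1)


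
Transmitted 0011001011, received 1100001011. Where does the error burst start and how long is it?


XOR: 1111000000

Burst at position 0, length 4


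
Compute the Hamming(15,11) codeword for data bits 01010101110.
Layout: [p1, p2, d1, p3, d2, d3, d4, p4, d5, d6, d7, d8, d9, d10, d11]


Parity bits: p1=1, p2=1, p3=1, p4=0

110110100101110


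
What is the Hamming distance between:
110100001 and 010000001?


XOR: 100100000
Count of 1s: 2

2


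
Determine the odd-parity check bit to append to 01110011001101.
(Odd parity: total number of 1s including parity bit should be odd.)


Number of 1s in data: 8
Parity bit: 1

1


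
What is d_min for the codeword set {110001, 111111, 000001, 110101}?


Comparing all pairs, minimum distance: 1
Can detect 0 errors, correct 0 errors

1


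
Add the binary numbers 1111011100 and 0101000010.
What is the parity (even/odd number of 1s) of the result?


1111011100 = 988
0101000010 = 322
Sum = 1310 = 10100011110
1s count = 6

even parity (6 ones in 10100011110)


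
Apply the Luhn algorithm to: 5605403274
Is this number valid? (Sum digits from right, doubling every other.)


Luhn sum = 37
37 mod 10 = 7

Invalid (Luhn sum mod 10 = 7)


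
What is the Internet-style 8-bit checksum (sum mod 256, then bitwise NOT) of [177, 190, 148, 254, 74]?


Sum = 843 mod 256 = 75
Complement = 180

180


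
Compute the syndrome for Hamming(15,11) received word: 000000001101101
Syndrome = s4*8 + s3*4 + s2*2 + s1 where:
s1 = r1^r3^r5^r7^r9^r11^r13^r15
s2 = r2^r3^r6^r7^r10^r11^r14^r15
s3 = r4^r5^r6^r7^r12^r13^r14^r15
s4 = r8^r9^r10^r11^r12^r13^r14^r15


s1=1, s2=0, s3=1, s4=1

Syndrome = 13 (error at position 13)


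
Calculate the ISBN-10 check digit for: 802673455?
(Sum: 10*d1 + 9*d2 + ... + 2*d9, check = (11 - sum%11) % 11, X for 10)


Weighted sum: 236
236 mod 11 = 5

Check digit: 6


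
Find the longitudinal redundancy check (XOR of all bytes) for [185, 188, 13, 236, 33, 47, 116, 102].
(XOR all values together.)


XOR chain: 185 ^ 188 ^ 13 ^ 236 ^ 33 ^ 47 ^ 116 ^ 102 = 248

248


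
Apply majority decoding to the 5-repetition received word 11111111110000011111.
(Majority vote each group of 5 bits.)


Groups: 11111, 11111, 00000, 11111
Majority votes: 1101

1101


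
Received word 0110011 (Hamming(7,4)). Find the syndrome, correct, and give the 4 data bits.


Syndrome = 0: no error detected

Data: 1011 (no errors)


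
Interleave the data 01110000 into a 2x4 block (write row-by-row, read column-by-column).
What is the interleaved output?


Matrix:
  0111
  0000
Read columns: 00101010

00101010


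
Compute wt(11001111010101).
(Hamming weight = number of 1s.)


Counting 1s in 11001111010101

9


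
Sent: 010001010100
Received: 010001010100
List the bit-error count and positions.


XOR: 000000000000

0 errors (received matches sent)


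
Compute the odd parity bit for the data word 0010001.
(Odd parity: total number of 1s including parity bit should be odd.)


Number of 1s in data: 2
Parity bit: 1

1


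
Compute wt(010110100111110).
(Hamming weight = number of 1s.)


Counting 1s in 010110100111110

9


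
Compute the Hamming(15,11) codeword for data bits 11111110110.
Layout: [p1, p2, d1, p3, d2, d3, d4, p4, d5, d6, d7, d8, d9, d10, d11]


Parity bits: p1=0, p2=0, p3=1, p4=1

001111111110110


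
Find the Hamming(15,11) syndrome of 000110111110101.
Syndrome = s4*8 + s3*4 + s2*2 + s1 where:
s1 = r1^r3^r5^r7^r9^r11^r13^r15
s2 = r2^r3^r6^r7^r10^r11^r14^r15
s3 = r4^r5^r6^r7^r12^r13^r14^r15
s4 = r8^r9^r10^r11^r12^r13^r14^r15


s1=0, s2=0, s3=1, s4=0

Syndrome = 4 (error at position 4)


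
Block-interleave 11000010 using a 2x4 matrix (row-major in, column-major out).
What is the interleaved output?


Matrix:
  1100
  0010
Read columns: 10100100

10100100


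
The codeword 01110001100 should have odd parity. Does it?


Number of 1s: 5

Yes, parity is correct (5 ones)


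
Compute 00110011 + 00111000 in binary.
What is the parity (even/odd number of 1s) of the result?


00110011 = 51
00111000 = 56
Sum = 107 = 1101011
1s count = 5

odd parity (5 ones in 1101011)


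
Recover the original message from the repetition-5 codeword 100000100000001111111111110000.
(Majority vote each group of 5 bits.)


Groups: 10000, 01000, 00001, 11111, 11111, 10000
Majority votes: 000110

000110


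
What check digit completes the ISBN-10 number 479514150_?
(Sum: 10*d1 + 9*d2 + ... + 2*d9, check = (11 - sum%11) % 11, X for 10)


Weighted sum: 255
255 mod 11 = 2

Check digit: 9


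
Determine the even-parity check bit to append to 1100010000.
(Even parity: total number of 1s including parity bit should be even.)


Number of 1s in data: 3
Parity bit: 1

1


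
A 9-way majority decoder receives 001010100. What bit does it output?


Ones: 3 out of 9
Threshold: 5

0 (3/9 voted 1)


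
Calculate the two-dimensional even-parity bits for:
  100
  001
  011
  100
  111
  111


Row parities: 110111
Column parities: 010

Row P: 110111, Col P: 010, Corner: 1


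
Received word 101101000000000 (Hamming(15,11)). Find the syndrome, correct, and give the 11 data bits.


Syndrome = 0: no error detected

Data: 10100000000 (no errors)


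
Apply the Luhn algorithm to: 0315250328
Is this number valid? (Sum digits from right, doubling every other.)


Luhn sum = 34
34 mod 10 = 4

Invalid (Luhn sum mod 10 = 4)


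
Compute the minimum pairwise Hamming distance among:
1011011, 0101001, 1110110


Comparing all pairs, minimum distance: 4
Can detect 3 errors, correct 1 errors

4


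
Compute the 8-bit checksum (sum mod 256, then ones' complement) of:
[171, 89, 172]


Sum = 432 mod 256 = 176
Complement = 79

79


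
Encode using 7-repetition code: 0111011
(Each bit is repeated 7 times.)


Each bit -> 7 copies

0000000111111111111111111111000000011111111111111


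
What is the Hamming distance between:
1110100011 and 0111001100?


XOR: 1001101111
Count of 1s: 7

7


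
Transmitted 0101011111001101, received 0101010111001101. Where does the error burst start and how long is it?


XOR: 0000001000000000

Burst at position 6, length 1


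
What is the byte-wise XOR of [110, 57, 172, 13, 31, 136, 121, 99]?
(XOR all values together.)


XOR chain: 110 ^ 57 ^ 172 ^ 13 ^ 31 ^ 136 ^ 121 ^ 99 = 123

123


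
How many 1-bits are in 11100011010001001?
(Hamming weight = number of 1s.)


Counting 1s in 11100011010001001

8


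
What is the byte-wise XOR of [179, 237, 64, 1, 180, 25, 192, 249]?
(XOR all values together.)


XOR chain: 179 ^ 237 ^ 64 ^ 1 ^ 180 ^ 25 ^ 192 ^ 249 = 139

139


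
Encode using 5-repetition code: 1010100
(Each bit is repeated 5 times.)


Each bit -> 5 copies

11111000001111100000111110000000000


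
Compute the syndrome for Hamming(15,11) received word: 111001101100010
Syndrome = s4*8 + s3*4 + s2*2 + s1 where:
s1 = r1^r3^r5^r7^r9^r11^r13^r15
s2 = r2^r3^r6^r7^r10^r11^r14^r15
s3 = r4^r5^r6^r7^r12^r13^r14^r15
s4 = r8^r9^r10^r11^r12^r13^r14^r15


s1=0, s2=0, s3=1, s4=1

Syndrome = 12 (error at position 12)


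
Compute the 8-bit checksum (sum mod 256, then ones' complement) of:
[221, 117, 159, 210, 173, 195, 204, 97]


Sum = 1376 mod 256 = 96
Complement = 159

159


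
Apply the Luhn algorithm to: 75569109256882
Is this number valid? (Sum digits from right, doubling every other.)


Luhn sum = 65
65 mod 10 = 5

Invalid (Luhn sum mod 10 = 5)


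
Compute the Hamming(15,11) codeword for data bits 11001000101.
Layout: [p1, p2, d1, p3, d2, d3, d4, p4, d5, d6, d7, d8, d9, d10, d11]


Parity bits: p1=1, p2=0, p3=1, p4=1

101110011000101


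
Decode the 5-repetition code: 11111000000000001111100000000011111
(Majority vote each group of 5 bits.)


Groups: 11111, 00000, 00000, 01111, 10000, 00000, 11111
Majority votes: 1001001

1001001


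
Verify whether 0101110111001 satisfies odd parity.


Number of 1s: 8

No, parity error (8 ones)


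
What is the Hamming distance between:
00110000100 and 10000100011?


XOR: 10110100111
Count of 1s: 7

7


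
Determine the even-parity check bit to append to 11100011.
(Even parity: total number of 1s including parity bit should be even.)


Number of 1s in data: 5
Parity bit: 1

1


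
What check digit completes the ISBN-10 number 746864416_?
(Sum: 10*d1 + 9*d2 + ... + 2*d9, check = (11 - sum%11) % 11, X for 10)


Weighted sum: 297
297 mod 11 = 0

Check digit: 0


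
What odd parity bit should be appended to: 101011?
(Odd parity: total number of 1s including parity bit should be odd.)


Number of 1s in data: 4
Parity bit: 1

1


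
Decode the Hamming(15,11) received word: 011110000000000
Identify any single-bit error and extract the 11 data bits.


Syndrome = 0: no error detected

Data: 11000000000 (no errors)


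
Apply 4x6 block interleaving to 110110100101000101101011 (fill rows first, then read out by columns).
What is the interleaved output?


Matrix:
  110110
  100101
  000101
  101011
Read columns: 110110000001111010010111

110110000001111010010111


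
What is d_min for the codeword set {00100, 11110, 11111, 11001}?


Comparing all pairs, minimum distance: 1
Can detect 0 errors, correct 0 errors

1


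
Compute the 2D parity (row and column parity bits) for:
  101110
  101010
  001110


Row parities: 011
Column parities: 001010

Row P: 011, Col P: 001010, Corner: 0


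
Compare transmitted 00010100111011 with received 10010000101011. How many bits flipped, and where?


XOR: 10000100010000

3 error(s) at position(s): 0, 5, 9


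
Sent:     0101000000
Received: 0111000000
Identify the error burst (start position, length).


XOR: 0010000000

Burst at position 2, length 1


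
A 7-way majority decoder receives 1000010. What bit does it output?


Ones: 2 out of 7
Threshold: 4

0 (2/7 voted 1)


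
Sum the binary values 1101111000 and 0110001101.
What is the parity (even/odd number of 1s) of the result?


1101111000 = 888
0110001101 = 397
Sum = 1285 = 10100000101
1s count = 4

even parity (4 ones in 10100000101)


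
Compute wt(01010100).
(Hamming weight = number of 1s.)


Counting 1s in 01010100

3


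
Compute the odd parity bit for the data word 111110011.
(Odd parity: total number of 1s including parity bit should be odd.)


Number of 1s in data: 7
Parity bit: 0

0


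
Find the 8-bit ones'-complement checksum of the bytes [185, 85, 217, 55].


Sum = 542 mod 256 = 30
Complement = 225

225


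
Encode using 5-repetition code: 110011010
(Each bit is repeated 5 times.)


Each bit -> 5 copies

111111111100000000001111111111000001111100000


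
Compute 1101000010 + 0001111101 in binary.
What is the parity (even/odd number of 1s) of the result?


1101000010 = 834
0001111101 = 125
Sum = 959 = 1110111111
1s count = 9

odd parity (9 ones in 1110111111)


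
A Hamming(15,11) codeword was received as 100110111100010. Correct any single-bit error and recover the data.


Syndrome = 2: error at position 2

Data: 01011100010 (corrected bit 2)


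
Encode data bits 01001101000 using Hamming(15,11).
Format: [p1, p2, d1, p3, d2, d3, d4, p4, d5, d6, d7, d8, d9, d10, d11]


Parity bits: p1=0, p2=1, p3=0, p4=1

010010011101000


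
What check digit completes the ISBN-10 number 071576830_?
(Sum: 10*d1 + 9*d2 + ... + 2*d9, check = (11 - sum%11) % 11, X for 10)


Weighted sum: 219
219 mod 11 = 10

Check digit: 1


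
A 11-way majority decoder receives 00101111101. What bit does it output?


Ones: 7 out of 11
Threshold: 6

1 (7/11 voted 1)


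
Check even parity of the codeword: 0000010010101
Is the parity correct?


Number of 1s: 4

Yes, parity is correct (4 ones)


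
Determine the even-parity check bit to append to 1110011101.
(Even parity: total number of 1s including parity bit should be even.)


Number of 1s in data: 7
Parity bit: 1

1


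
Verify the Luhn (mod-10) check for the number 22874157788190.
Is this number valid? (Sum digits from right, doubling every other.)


Luhn sum = 67
67 mod 10 = 7

Invalid (Luhn sum mod 10 = 7)


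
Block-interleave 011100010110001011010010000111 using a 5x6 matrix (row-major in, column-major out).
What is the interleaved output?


Matrix:
  011100
  010110
  001011
  010010
  000111
Read columns: 000001101010100110010111100101

000001101010100110010111100101


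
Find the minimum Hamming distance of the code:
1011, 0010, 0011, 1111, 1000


Comparing all pairs, minimum distance: 1
Can detect 0 errors, correct 0 errors

1


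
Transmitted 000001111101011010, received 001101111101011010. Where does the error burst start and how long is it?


XOR: 001100000000000000

Burst at position 2, length 2


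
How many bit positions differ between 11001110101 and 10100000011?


XOR: 01101110110
Count of 1s: 7

7


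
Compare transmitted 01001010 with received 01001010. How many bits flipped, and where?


XOR: 00000000

0 errors (received matches sent)


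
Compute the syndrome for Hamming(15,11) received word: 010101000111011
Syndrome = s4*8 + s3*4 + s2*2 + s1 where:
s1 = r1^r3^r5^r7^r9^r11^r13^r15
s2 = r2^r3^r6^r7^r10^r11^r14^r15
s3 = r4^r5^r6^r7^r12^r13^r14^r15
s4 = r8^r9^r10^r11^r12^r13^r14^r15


s1=0, s2=0, s3=1, s4=1

Syndrome = 12 (error at position 12)


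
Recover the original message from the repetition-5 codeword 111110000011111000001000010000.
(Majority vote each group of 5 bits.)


Groups: 11111, 00000, 11111, 00000, 10000, 10000
Majority votes: 101000

101000


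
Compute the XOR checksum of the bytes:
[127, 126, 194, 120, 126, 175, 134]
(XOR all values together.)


XOR chain: 127 ^ 126 ^ 194 ^ 120 ^ 126 ^ 175 ^ 134 = 236

236


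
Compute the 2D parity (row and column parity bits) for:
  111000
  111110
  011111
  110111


Row parities: 1111
Column parities: 101110

Row P: 1111, Col P: 101110, Corner: 0


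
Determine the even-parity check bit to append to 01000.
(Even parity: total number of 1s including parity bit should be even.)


Number of 1s in data: 1
Parity bit: 1

1


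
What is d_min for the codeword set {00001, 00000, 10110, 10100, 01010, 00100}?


Comparing all pairs, minimum distance: 1
Can detect 0 errors, correct 0 errors

1


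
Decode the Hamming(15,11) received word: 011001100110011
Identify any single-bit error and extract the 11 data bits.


Syndrome = 0: no error detected

Data: 10110110011 (no errors)


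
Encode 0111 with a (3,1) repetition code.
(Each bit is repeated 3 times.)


Each bit -> 3 copies

000111111111


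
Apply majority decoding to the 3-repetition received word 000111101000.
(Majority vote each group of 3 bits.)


Groups: 000, 111, 101, 000
Majority votes: 0110

0110


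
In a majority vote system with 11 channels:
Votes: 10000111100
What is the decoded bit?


Ones: 5 out of 11
Threshold: 6

0 (5/11 voted 1)


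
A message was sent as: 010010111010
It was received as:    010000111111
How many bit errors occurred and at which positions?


XOR: 000010000101

3 error(s) at position(s): 4, 9, 11


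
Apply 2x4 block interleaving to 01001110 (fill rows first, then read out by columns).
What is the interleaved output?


Matrix:
  0100
  1110
Read columns: 01110100

01110100


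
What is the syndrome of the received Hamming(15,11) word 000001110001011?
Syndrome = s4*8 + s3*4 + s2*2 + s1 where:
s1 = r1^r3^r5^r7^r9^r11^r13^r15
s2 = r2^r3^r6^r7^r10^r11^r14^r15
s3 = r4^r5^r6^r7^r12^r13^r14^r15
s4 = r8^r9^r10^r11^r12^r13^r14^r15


s1=0, s2=0, s3=1, s4=0

Syndrome = 4 (error at position 4)


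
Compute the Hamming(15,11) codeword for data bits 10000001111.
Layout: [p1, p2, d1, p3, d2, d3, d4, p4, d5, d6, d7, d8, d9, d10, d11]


Parity bits: p1=1, p2=1, p3=0, p4=0

111000000001111


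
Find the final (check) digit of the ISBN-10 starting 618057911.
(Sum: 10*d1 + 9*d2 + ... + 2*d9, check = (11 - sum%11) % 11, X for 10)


Weighted sum: 239
239 mod 11 = 8

Check digit: 3


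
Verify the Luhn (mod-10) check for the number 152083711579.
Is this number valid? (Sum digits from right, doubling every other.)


Luhn sum = 48
48 mod 10 = 8

Invalid (Luhn sum mod 10 = 8)


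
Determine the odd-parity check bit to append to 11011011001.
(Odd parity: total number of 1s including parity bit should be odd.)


Number of 1s in data: 7
Parity bit: 0

0


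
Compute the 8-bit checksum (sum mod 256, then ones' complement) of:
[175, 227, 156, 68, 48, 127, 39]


Sum = 840 mod 256 = 72
Complement = 183

183


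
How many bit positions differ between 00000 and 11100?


XOR: 11100
Count of 1s: 3

3


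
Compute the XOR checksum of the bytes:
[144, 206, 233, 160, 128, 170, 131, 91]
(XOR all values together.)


XOR chain: 144 ^ 206 ^ 233 ^ 160 ^ 128 ^ 170 ^ 131 ^ 91 = 229

229


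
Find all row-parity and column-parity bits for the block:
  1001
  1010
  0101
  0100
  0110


Row parities: 00010
Column parities: 0100

Row P: 00010, Col P: 0100, Corner: 1


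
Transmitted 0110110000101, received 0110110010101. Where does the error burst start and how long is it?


XOR: 0000000010000

Burst at position 8, length 1


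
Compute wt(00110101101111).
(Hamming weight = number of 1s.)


Counting 1s in 00110101101111

9


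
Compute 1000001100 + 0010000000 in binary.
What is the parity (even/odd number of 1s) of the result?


1000001100 = 524
0010000000 = 128
Sum = 652 = 1010001100
1s count = 4

even parity (4 ones in 1010001100)


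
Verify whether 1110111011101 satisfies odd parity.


Number of 1s: 10

No, parity error (10 ones)


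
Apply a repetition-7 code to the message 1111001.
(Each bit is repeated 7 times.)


Each bit -> 7 copies

1111111111111111111111111111000000000000001111111


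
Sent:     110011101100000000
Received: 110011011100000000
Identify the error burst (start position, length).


XOR: 000000110000000000

Burst at position 6, length 2


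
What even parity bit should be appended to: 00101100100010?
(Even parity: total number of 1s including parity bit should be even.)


Number of 1s in data: 5
Parity bit: 1

1


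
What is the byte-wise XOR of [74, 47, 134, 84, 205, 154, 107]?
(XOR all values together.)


XOR chain: 74 ^ 47 ^ 134 ^ 84 ^ 205 ^ 154 ^ 107 = 139

139


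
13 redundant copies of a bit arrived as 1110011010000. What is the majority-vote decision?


Ones: 6 out of 13
Threshold: 7

0 (6/13 voted 1)


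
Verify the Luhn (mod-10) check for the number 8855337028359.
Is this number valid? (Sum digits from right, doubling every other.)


Luhn sum = 59
59 mod 10 = 9

Invalid (Luhn sum mod 10 = 9)


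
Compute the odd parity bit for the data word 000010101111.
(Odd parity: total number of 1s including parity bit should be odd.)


Number of 1s in data: 6
Parity bit: 1

1


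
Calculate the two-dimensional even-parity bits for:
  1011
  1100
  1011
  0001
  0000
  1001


Row parities: 101100
Column parities: 0100

Row P: 101100, Col P: 0100, Corner: 1


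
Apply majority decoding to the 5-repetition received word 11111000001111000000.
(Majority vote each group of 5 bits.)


Groups: 11111, 00000, 11110, 00000
Majority votes: 1010

1010


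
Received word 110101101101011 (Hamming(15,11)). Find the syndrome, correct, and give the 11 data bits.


Syndrome = 8: error at position 8

Data: 00111101011 (corrected bit 8)


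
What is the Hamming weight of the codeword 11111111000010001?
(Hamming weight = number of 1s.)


Counting 1s in 11111111000010001

10


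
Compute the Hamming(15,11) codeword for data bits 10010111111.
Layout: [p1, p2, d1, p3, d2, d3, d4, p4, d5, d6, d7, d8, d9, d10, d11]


Parity bits: p1=1, p2=0, p3=1, p4=0

101100100111111


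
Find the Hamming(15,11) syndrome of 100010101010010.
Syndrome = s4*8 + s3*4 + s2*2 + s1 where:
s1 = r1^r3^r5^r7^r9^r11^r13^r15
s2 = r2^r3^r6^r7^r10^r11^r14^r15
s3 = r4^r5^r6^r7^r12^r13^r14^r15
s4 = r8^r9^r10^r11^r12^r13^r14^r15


s1=1, s2=1, s3=1, s4=1

Syndrome = 15 (error at position 15)


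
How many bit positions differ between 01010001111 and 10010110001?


XOR: 11000111110
Count of 1s: 7

7


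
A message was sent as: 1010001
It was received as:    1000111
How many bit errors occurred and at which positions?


XOR: 0010110

3 error(s) at position(s): 2, 4, 5


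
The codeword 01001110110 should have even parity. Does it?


Number of 1s: 6

Yes, parity is correct (6 ones)


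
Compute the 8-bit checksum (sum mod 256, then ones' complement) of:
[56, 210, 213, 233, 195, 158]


Sum = 1065 mod 256 = 41
Complement = 214

214


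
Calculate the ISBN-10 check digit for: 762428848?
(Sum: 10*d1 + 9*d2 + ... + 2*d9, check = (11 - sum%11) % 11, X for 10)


Weighted sum: 280
280 mod 11 = 5

Check digit: 6


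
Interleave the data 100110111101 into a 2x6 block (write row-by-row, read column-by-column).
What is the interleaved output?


Matrix:
  100110
  111101
Read columns: 110101111001

110101111001


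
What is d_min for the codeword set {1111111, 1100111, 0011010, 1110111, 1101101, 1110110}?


Comparing all pairs, minimum distance: 1
Can detect 0 errors, correct 0 errors

1


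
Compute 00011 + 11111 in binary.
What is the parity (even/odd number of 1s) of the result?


00011 = 3
11111 = 31
Sum = 34 = 100010
1s count = 2

even parity (2 ones in 100010)


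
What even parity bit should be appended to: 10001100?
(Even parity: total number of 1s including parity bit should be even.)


Number of 1s in data: 3
Parity bit: 1

1


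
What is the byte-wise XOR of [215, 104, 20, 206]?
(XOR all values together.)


XOR chain: 215 ^ 104 ^ 20 ^ 206 = 101

101


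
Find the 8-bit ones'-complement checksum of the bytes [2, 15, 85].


Sum = 102 mod 256 = 102
Complement = 153

153


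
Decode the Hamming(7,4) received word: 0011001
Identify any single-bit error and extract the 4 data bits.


Syndrome = 0: no error detected

Data: 1001 (no errors)


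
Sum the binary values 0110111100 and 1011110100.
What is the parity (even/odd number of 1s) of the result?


0110111100 = 444
1011110100 = 756
Sum = 1200 = 10010110000
1s count = 4

even parity (4 ones in 10010110000)


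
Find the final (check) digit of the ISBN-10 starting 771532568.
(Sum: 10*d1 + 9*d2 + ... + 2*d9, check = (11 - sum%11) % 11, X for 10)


Weighted sum: 258
258 mod 11 = 5

Check digit: 6


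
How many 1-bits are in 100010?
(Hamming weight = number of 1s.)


Counting 1s in 100010

2


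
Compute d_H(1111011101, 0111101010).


XOR: 1000110111
Count of 1s: 6

6


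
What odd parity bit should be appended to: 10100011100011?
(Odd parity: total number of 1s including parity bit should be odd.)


Number of 1s in data: 7
Parity bit: 0

0


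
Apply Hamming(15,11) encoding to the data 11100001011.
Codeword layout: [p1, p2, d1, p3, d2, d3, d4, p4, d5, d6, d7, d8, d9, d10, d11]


Parity bits: p1=1, p2=0, p3=1, p4=1

101111010001011


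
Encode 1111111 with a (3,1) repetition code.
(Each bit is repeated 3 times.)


Each bit -> 3 copies

111111111111111111111


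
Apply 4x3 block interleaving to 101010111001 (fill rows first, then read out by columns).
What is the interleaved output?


Matrix:
  101
  010
  111
  001
Read columns: 101001101011

101001101011


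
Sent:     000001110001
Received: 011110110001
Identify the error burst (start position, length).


XOR: 011111000000

Burst at position 1, length 5


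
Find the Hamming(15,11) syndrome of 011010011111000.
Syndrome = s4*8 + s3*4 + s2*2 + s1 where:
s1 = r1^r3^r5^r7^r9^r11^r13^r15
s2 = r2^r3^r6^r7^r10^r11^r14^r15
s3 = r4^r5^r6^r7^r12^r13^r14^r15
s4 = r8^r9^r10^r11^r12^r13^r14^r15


s1=0, s2=0, s3=0, s4=1

Syndrome = 8 (error at position 8)


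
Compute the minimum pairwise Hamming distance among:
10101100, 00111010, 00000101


Comparing all pairs, minimum distance: 4
Can detect 3 errors, correct 1 errors

4


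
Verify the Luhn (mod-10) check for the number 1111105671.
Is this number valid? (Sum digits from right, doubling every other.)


Luhn sum = 21
21 mod 10 = 1

Invalid (Luhn sum mod 10 = 1)


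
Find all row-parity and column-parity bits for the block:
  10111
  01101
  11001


Row parities: 011
Column parities: 00011

Row P: 011, Col P: 00011, Corner: 0


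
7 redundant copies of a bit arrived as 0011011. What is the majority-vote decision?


Ones: 4 out of 7
Threshold: 4

1 (4/7 voted 1)


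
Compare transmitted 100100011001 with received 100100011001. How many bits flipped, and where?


XOR: 000000000000

0 errors (received matches sent)


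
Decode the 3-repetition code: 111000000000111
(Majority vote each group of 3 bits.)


Groups: 111, 000, 000, 000, 111
Majority votes: 10001

10001
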